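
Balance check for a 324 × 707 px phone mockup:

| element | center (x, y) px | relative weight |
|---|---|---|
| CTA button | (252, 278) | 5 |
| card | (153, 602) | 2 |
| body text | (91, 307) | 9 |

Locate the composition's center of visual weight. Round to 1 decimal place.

Total weight = 5 + 2 + 9 = 16.
x-moment: 5·252 + 2·153 + 9·91 = 2385; centroid 2385/16 ≈ 149.06.
y-moment: 5·278 + 2·602 + 9·307 = 5357; centroid 5357/16 ≈ 334.81.

(149.1, 334.8)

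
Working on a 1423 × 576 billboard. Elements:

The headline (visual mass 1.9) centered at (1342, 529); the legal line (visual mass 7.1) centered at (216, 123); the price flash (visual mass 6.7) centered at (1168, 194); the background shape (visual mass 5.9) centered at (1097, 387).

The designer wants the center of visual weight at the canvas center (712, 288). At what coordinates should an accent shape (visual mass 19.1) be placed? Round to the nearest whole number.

After adding the accent shape, total weight = 1.9 + 7.1 + 6.7 + 5.9 + 19.1 = 40.7.
Along x: (18381.3 + 19.1·x) / 40.7 = 712 (existing moment 1.9·1342 + 7.1·216 + 6.7·1168 + 5.9·1097 = 18381.3) ⇒ x = (28978.4 − 18381.3) / 19.1 ≈ 554.82.
Along y: (5461.5 + 19.1·y) / 40.7 = 288 (existing moment 1.9·529 + 7.1·123 + 6.7·194 + 5.9·387 = 5461.5) ⇒ y = (11721.6 − 5461.5) / 19.1 ≈ 327.75.

(555, 328)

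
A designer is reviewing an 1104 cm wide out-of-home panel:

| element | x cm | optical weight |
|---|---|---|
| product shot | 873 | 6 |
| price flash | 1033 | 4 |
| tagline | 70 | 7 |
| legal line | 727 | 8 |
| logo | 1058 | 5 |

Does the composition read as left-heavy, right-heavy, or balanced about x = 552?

Total weight = 6 + 4 + 7 + 8 + 5 = 30.
x-moment: 6·873 + 4·1033 + 7·70 + 8·727 + 5·1058 = 20966; centroid 20966/30 ≈ 698.87.
Since 698.9 is right of 552, the composition reads right-heavy.

right-heavy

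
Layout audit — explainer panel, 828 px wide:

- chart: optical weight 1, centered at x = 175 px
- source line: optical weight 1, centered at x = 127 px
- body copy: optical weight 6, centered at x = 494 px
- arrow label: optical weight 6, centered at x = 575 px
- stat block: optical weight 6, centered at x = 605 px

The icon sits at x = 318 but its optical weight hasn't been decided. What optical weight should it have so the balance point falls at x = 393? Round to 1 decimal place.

w ≈ 33.1

Fixed elements: Σw = 1 + 1 + 6 + 6 + 6 = 20, Σw·x = 1·175 + 1·127 + 6·494 + 6·575 + 6·605 = 10346.
For the centroid to hit 393: (10346 + w·318) / (20 + w) = 393.
Rearranging, w·(318 − 393) = 393·20 − 10346 = -2486, so w ≈ -2486/-75 = 33.15.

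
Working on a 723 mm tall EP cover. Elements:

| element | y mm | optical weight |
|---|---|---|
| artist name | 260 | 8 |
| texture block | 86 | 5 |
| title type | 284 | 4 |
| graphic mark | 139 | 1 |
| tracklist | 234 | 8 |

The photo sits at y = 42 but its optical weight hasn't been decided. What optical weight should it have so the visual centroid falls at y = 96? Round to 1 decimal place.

w ≈ 58.5

Known weights sum to 8 + 5 + 4 + 1 + 8 = 26; their moment is 8·260 + 5·86 + 4·284 + 1·139 + 8·234 = 5657.
For the centroid to hit 96: (5657 + w·42) / (26 + w) = 96.
So w = (96·26 − 5657)/(42 − 96) = -3161/-54 ≈ 58.54.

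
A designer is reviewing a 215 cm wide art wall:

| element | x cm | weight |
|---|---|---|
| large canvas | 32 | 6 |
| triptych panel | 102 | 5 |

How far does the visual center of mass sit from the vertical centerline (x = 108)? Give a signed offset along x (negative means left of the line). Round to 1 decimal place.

≈ -44.2 cm

Σw = 6 + 5 = 11.
Σw·x = 6·32 + 5·102 = 702, so x̄ = 702/11 ≈ 63.82.
Offset from x = 108: 63.82 − 108 ≈ -44.18.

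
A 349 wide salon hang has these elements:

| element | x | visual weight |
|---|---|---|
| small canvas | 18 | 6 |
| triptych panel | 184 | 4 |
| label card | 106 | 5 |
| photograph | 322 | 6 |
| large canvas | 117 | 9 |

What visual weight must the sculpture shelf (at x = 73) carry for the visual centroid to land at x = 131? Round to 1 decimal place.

w ≈ 7.4

Existing Σw = 30 (6 + 4 + 5 + 6 + 9); existing moment 6·18 + 4·184 + 5·106 + 6·322 + 9·117 = 4359.
Set Σw·x/Σw = 131: (4359 + 73w) = 131·(30 + w).
So w = (131·30 − 4359)/(73 − 131) = -429/-58 ≈ 7.40.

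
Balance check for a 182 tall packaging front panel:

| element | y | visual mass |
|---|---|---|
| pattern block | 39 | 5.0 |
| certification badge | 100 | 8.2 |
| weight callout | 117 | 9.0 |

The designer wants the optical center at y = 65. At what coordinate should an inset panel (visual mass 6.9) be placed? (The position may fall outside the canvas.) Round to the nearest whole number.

After adding the inset panel, total weight = 5.0 + 8.2 + 9.0 + 6.9 = 29.1.
y: need Σw·y = 29.1·65 = 1891.5. Existing = 5.0·39 + 8.2·100 + 9.0·117 = 2068.0. Remainder -176.5 / 6.9 ≈ -25.58.

y ≈ -26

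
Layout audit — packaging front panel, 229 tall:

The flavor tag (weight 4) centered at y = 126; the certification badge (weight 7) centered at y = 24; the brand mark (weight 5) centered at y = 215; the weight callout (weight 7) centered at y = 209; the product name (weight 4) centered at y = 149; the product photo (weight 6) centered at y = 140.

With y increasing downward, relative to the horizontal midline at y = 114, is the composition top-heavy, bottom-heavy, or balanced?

bottom-heavy

Total weight = 4 + 7 + 5 + 7 + 4 + 6 = 33.
Σw·y = 4646; ȳ = 4646/33 ≈ 140.79.
140.8 vs midline 114 → bottom-heavy.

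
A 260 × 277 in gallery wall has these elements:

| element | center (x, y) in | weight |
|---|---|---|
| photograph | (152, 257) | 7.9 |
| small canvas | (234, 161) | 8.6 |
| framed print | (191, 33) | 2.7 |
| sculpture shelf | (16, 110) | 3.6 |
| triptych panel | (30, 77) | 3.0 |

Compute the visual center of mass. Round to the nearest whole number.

(150, 160)

Weights sum to 7.9 + 8.6 + 2.7 + 3.6 + 3.0 = 25.8.
Σw·x = 7.9·152 + 8.6·234 + 2.7·191 + 3.6·16 + 3.0·30 = 3876.5, so x̄ = 3876.5/25.8 ≈ 150.25.
Σw·y = 7.9·257 + 8.6·161 + 2.7·33 + 3.6·110 + 3.0·77 = 4131.0, so ȳ = 4131.0/25.8 ≈ 160.12.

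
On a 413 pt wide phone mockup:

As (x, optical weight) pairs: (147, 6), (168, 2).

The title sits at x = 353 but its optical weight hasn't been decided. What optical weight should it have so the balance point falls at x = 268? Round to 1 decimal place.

Known weights sum to 6 + 2 = 8; their moment is 6·147 + 2·168 = 1218.
Set Σw·x/Σw = 268: (1218 + 353w) = 268·(8 + w).
So w = (268·8 − 1218)/(353 − 268) = 926/85 ≈ 10.89.

w ≈ 10.9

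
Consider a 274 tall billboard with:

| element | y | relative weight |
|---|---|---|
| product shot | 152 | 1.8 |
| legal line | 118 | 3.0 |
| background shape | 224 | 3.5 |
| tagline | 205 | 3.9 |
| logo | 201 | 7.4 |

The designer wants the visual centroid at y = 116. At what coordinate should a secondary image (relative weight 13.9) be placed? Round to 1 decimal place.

New total weight: (1.8 + 3.0 + 3.5 + 3.9 + 7.4) + 13.9 = 33.5.
Along y: (3698.5 + 13.9·y) / 33.5 = 116 (existing moment 1.8·152 + 3.0·118 + 3.5·224 + 3.9·205 + 7.4·201 = 3698.5) ⇒ y = (3886.0 − 3698.5) / 13.9 ≈ 13.49.

y ≈ 13.5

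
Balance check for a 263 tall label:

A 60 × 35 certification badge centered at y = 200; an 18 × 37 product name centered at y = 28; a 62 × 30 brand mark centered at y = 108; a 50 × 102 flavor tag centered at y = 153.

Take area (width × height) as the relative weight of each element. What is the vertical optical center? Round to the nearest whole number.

y ≈ 146

Taking area as weight: certification badge 60·35 = 2100, product name 18·37 = 666, brand mark 62·30 = 1860, flavor tag 50·102 = 5100. Sum 9726.
Σw·y = 2100·200 + 666·28 + 1860·108 + 5100·153 = 1419828, so ȳ = 1419828/9726 ≈ 145.98.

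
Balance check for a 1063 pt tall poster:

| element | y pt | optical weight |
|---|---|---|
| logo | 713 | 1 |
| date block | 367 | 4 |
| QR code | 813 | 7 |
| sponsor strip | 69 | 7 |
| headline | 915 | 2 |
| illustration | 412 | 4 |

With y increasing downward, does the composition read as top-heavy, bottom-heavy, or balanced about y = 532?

Total weight = 1 + 4 + 7 + 7 + 2 + 4 = 25.
y: moment 11833 / weight 25 ≈ 473.32
473.3 lies above (smaller y than) the midline 532, so the layout is top-heavy.

top-heavy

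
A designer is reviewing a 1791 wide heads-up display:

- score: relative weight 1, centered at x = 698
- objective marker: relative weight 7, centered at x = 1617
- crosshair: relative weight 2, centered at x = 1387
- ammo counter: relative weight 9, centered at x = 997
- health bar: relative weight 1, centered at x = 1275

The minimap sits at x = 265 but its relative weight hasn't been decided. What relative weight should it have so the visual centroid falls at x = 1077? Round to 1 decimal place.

Fixed elements: Σw = 1 + 7 + 2 + 9 + 1 = 20, Σw·x = 1·698 + 7·1617 + 2·1387 + 9·997 + 1·1275 = 25039.
Set Σw·x/Σw = 1077: (25039 + 265w) = 1077·(20 + w).
So w = (1077·20 − 25039)/(265 − 1077) = -3499/-812 ≈ 4.31.

w ≈ 4.3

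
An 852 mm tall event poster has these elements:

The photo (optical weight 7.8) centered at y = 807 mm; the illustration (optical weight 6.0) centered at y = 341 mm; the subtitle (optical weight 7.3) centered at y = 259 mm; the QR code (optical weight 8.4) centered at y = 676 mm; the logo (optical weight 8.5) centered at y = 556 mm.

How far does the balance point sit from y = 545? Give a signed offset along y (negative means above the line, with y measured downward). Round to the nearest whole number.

Weights sum to 7.8 + 6.0 + 7.3 + 8.4 + 8.5 = 38.0.
y-moment: 7.8·807 + 6.0·341 + 7.3·259 + 8.4·676 + 8.5·556 = 20635.7; centroid 20635.7/38.0 ≈ 543.04.
Difference: 543.04 − 545 ≈ -1.96.

≈ -2 mm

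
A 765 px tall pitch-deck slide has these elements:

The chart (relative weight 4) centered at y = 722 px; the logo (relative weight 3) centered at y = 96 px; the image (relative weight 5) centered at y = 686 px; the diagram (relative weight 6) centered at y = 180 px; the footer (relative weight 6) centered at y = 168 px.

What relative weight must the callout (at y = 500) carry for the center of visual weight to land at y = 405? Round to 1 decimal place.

w ≈ 10.8

Fixed elements: Σw = 4 + 3 + 5 + 6 + 6 = 24, Σw·y = 4·722 + 3·96 + 5·686 + 6·180 + 6·168 = 8694.
Balance at y = 405 requires (8694 + w·500) / (24 + w) = 405.
So w = (405·24 − 8694)/(500 − 405) = 1026/95 ≈ 10.80.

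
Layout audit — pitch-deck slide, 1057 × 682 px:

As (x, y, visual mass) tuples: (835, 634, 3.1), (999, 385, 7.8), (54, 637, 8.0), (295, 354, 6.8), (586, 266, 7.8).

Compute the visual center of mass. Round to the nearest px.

Σw = 3.1 + 7.8 + 8.0 + 6.8 + 7.8 = 33.5.
x: (3.1·835 + 7.8·999 + 8.0·54 + 6.8·295 + 7.8·586) / 33.5 = 17389.5 / 33.5 ≈ 519.09
y: (3.1·634 + 7.8·385 + 8.0·637 + 6.8·354 + 7.8·266) / 33.5 = 14546.4 / 33.5 ≈ 434.22

(519, 434)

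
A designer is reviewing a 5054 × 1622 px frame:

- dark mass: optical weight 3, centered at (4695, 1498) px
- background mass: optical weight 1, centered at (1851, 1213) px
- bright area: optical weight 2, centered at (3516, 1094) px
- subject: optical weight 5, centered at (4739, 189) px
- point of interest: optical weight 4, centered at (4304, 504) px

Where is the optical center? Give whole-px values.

(4259, 724)

Σw = 3 + 1 + 2 + 5 + 4 = 15.
x: (3·4695 + 1·1851 + 2·3516 + 5·4739 + 4·4304) / 15 = 63879 / 15 ≈ 4258.60
y: (3·1498 + 1·1213 + 2·1094 + 5·189 + 4·504) / 15 = 10856 / 15 ≈ 723.73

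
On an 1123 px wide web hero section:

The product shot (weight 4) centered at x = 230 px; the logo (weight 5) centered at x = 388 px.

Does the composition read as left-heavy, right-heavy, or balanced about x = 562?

left-heavy

Weights sum to 4 + 5 = 9.
x: (4·230 + 5·388) / 9 = 2860 / 9 ≈ 317.78
317.8 vs midline 562 → left-heavy.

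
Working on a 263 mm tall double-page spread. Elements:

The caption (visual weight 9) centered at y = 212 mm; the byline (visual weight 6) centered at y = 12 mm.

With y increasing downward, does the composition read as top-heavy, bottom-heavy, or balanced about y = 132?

Σw = 9 + 6 = 15.
y: (9·212 + 6·12) / 15 = 1980 / 15 ≈ 132.00
That equals the midline 132 — balanced.

balanced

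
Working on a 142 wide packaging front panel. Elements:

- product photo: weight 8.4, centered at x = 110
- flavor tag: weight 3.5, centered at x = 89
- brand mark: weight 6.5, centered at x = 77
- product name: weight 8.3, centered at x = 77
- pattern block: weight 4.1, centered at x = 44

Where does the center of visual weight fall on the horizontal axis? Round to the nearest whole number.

x ≈ 83

Σw = 8.4 + 3.5 + 6.5 + 8.3 + 4.1 = 30.8.
Σw·x = 8.4·110 + 3.5·89 + 6.5·77 + 8.3·77 + 4.1·44 = 2555.5, so x̄ = 2555.5/30.8 ≈ 82.97.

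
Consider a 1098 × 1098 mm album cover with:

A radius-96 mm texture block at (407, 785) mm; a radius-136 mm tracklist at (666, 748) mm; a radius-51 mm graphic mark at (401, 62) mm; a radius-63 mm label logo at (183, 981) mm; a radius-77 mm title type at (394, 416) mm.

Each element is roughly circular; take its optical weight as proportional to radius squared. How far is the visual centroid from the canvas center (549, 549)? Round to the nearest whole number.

r² weights: texture block 96² = 9216, tracklist 136² = 18496, graphic mark 51² = 2601, label logo 63² = 3969, title type 77² = 5929. Total = 40211.
x: (9216·407 + 18496·666 + 2601·401 + 3969·183 + 5929·394) / 40211 = 20174602 / 40211 ≈ 501.72
y: (9216·785 + 18496·748 + 2601·62 + 3969·981 + 5929·416) / 40211 = 27590883 / 40211 ≈ 686.15
Offset from (549, 549): Δx ≈ -47.28, Δy ≈ 137.15; distance = √(Δx² + Δy²) ≈ 145.07.

≈ 145 mm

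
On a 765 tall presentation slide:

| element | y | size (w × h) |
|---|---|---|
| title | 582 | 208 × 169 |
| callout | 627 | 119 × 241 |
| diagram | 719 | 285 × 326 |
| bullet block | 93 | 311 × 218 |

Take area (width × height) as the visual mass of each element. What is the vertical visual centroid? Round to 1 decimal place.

Taking area as weight: title 208·169 = 35152, callout 119·241 = 28679, diagram 285·326 = 92910, bullet block 311·218 = 67798. Sum 224539.
Σw·y = 35152·582 + 28679·627 + 92910·719 + 67798·93 = 111547701, so ȳ = 111547701/224539 ≈ 496.79.

y ≈ 496.8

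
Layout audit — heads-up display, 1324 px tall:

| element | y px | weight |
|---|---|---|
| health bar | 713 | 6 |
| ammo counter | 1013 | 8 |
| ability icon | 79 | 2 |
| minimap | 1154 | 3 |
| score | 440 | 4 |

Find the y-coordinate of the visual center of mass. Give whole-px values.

Total weight = 6 + 8 + 2 + 3 + 4 = 23.
y-moment: 6·713 + 8·1013 + 2·79 + 3·1154 + 4·440 = 17762; centroid 17762/23 ≈ 772.26.

y ≈ 772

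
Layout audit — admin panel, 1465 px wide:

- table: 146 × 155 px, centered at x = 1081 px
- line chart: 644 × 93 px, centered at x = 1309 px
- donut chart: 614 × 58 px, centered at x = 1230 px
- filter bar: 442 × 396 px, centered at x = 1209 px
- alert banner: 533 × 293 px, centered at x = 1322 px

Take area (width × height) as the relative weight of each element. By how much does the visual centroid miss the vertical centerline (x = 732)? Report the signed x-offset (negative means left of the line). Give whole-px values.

Areas: table 146·155 = 22630, line chart 644·93 = 59892, donut chart 614·58 = 35612, filter bar 442·396 = 175032, alert banner 533·293 = 156169. Total weight = 449335.
x-moment: 22630·1081 + 59892·1309 + 35612·1230 + 175032·1209 + 156169·1322 = 564733524; centroid 564733524/449335 ≈ 1256.82.
Against x = 732, that's 1256.82 − 732 = 524.82.

≈ 525 px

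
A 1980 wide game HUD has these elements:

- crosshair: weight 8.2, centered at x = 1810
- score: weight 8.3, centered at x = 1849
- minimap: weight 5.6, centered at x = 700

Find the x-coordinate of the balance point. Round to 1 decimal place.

x ≈ 1543.4

Weights sum to 8.2 + 8.3 + 5.6 = 22.1.
x: (8.2·1810 + 8.3·1849 + 5.6·700) / 22.1 = 34108.7 / 22.1 ≈ 1543.38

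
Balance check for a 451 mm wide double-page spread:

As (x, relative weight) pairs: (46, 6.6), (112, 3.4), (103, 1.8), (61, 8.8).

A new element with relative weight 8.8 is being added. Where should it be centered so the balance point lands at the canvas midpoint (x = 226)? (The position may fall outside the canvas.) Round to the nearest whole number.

x ≈ 595

With the new element, Σw becomes 6.6 + 3.4 + 1.8 + 8.8 + 8.8 = 29.4.
x: target moment 29.4×226 = 6644.4; current 6.6·46 + 3.4·112 + 1.8·103 + 8.8·61 = 1406.6; the new element supplies 5237.8, so x = 5237.8/8.8 ≈ 595.20.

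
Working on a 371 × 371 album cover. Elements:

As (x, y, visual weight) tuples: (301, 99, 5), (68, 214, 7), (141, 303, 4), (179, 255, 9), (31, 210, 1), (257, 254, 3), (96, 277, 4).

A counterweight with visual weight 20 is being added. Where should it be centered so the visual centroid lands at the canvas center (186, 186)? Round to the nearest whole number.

(226, 114)

With the counterweight, Σw becomes 5 + 7 + 4 + 9 + 1 + 3 + 4 + 20 = 53.
x: target moment 53×186 = 9858; current 5·301 + 7·68 + 4·141 + 9·179 + 1·31 + 3·257 + 4·96 = 5342; the counterweight supplies 4516, so x = 4516/20 ≈ 225.80.
y: target moment 53×186 = 9858; current 5·99 + 7·214 + 4·303 + 9·255 + 1·210 + 3·254 + 4·277 = 7580; the counterweight supplies 2278, so y = 2278/20 ≈ 113.90.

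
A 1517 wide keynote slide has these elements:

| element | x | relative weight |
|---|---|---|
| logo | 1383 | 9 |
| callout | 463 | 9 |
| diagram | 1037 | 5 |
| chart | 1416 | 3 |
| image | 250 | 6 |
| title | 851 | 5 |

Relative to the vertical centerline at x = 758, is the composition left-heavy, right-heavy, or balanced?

Total weight = 9 + 9 + 5 + 3 + 6 + 5 = 37.
x: moment 31802 / weight 37 ≈ 859.51
859.5 vs midline 758 → right-heavy.

right-heavy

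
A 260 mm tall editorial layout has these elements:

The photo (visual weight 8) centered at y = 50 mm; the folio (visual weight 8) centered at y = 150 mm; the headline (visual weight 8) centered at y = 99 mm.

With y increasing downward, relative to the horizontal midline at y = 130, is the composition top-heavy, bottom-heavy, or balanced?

top-heavy

Σw = 8 + 8 + 8 = 24.
y-moment: 8·50 + 8·150 + 8·99 = 2392; centroid 2392/24 ≈ 99.67.
99.7 vs midline 130 → top-heavy.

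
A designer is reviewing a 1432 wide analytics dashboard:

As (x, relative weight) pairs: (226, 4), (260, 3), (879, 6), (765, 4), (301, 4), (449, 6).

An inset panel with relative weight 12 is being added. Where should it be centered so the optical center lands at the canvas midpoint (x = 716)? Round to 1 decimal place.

x ≈ 1167.3

New total weight: (4 + 3 + 6 + 4 + 4 + 6) + 12 = 39.
x: need Σw·x = 39·716 = 27924. Existing = 4·226 + 3·260 + 6·879 + 4·765 + 4·301 + 6·449 = 13916. Remainder 14008 / 12 ≈ 1167.33.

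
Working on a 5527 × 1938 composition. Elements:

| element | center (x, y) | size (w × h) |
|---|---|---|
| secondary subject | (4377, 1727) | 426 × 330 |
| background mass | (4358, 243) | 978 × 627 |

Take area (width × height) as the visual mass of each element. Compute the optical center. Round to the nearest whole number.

(4362, 520)

Areas: secondary subject 426·330 = 140580, background mass 978·627 = 613206. Total weight = 753786.
x: (140580·4377 + 613206·4358) / 753786 = 3287670408 / 753786 ≈ 4361.54
y: (140580·1727 + 613206·243) / 753786 = 391790718 / 753786 ≈ 519.76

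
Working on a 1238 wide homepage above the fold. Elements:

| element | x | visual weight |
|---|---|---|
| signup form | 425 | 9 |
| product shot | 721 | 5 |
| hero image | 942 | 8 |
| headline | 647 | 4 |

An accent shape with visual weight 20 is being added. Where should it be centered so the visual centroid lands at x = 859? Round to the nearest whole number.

x ≈ 1098

With the accent shape, Σw becomes 9 + 5 + 8 + 4 + 20 = 46.
x: target moment 46×859 = 39514; current 9·425 + 5·721 + 8·942 + 4·647 = 17554; the accent shape supplies 21960, so x = 21960/20 ≈ 1098.00.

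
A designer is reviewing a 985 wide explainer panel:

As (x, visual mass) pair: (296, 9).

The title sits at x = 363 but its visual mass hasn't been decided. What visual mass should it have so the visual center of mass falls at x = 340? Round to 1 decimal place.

Known: weight 9 with moment 9·296 = 2664.
Set Σw·x/Σw = 340: (2664 + 363w) = 340·(9 + w).
So w = (340·9 − 2664)/(363 − 340) = 396/23 ≈ 17.22.

w ≈ 17.2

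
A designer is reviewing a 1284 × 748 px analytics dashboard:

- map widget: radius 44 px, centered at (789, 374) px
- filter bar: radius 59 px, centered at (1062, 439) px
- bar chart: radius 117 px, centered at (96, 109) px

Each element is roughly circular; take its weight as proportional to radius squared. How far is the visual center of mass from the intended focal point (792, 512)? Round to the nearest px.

≈ 550 px

Weights ∝ r²: map widget 44² = 1936, filter bar 59² = 3481, bar chart 117² = 13689; Σw = 19106.
Σw·x = 1936·789 + 3481·1062 + 13689·96 = 6538470, so x̄ = 6538470/19106 ≈ 342.22.
Σw·y = 1936·374 + 3481·439 + 13689·109 = 3744324, so ȳ = 3744324/19106 ≈ 195.98.
Offset from (792, 512): Δx ≈ -449.78, Δy ≈ -316.02; distance = √(Δx² + Δy²) ≈ 549.70.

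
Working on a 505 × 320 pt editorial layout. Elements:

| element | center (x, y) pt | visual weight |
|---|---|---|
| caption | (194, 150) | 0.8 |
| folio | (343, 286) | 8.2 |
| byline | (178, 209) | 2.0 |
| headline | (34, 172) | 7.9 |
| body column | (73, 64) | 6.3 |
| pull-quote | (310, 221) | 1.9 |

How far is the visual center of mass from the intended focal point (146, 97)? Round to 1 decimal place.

Σw = 0.8 + 8.2 + 2.0 + 7.9 + 6.3 + 1.9 = 27.1.
x: (0.8·194 + 8.2·343 + 2.0·178 + 7.9·34 + 6.3·73 + 1.9·310) / 27.1 = 4641.3 / 27.1 ≈ 171.27
y: (0.8·150 + 8.2·286 + 2.0·209 + 7.9·172 + 6.3·64 + 1.9·221) / 27.1 = 5065.1 / 27.1 ≈ 186.90
From (146, 97): dx = 25.27, dy = 89.90, so the distance is √(dx²+dy²) ≈ 93.39.

≈ 93.4 pt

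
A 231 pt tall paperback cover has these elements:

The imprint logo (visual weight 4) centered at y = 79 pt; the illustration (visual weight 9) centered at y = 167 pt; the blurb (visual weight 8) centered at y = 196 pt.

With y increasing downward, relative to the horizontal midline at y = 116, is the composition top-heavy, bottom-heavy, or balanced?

Σw = 4 + 9 + 8 = 21.
y-moment: 4·79 + 9·167 + 8·196 = 3387; centroid 3387/21 ≈ 161.29.
Since 161.3 is below (larger y than) 116, the composition reads bottom-heavy.

bottom-heavy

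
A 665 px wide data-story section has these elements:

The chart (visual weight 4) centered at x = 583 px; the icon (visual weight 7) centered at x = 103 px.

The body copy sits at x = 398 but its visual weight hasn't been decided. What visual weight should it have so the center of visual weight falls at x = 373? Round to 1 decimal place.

w ≈ 42.0

Fixed elements: Σw = 4 + 7 = 11, Σw·x = 4·583 + 7·103 = 3053.
Set Σw·x/Σw = 373: (3053 + 398w) = 373·(11 + w).
Rearranging, w·(398 − 373) = 373·11 − 3053 = 1050, so w ≈ 1050/25 = 42.00.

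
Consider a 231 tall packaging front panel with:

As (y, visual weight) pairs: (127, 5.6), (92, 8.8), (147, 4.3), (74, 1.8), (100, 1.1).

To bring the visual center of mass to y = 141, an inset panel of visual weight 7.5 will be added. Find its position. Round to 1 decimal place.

New total weight: (5.6 + 8.8 + 4.3 + 1.8 + 1.1) + 7.5 = 29.1.
y: target moment 29.1×141 = 4103.1; current 5.6·127 + 8.8·92 + 4.3·147 + 1.8·74 + 1.1·100 = 2396.1; the inset panel supplies 1707.0, so y = 1707.0/7.5 ≈ 227.60.

y ≈ 227.6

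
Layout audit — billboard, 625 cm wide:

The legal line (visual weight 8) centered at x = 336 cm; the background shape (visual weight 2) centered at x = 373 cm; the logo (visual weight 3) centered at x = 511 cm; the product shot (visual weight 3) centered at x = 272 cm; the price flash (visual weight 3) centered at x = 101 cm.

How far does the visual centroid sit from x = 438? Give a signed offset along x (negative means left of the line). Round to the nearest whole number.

≈ -118 cm

Σw = 8 + 2 + 3 + 3 + 3 = 19.
x: (8·336 + 2·373 + 3·511 + 3·272 + 3·101) / 19 = 6086 / 19 ≈ 320.32
Offset from x = 438: 320.32 − 438 ≈ -117.68.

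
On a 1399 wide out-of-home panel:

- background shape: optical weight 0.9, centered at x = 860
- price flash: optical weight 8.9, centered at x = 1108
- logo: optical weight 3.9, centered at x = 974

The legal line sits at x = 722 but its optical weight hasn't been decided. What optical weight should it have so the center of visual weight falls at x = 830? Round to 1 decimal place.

Existing Σw = 13.7 (0.9 + 8.9 + 3.9); existing moment 0.9·860 + 8.9·1108 + 3.9·974 = 14433.8.
Set Σw·x/Σw = 830: (14433.8 + 722w) = 830·(13.7 + w).
So w = (830·13.7 − 14433.8)/(722 − 830) = -3062.8/-108 ≈ 28.36.

w ≈ 28.4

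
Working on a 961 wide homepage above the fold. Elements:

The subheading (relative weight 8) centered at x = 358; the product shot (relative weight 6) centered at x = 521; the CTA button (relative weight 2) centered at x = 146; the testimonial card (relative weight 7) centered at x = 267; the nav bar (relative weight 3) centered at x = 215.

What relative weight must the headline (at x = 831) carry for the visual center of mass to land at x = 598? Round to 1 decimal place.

w ≈ 29.0

Fixed elements: Σw = 8 + 6 + 2 + 7 + 3 = 26, Σw·x = 8·358 + 6·521 + 2·146 + 7·267 + 3·215 = 8796.
For the centroid to hit 598: (8796 + w·831) / (26 + w) = 598.
Rearranging, w·(831 − 598) = 598·26 − 8796 = 6752, so w ≈ 6752/233 = 28.98.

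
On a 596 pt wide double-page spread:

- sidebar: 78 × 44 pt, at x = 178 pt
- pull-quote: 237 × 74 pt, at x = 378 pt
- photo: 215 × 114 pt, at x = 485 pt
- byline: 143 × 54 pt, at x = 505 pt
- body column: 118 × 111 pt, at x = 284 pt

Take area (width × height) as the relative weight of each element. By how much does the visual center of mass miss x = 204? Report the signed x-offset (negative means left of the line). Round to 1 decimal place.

Areas → weights: sidebar 78·44 = 3432, pull-quote 237·74 = 17538, photo 215·114 = 24510, byline 143·54 = 7722, body column 118·111 = 13098; Σw = 66300.
Σw·x = 3432·178 + 17538·378 + 24510·485 + 7722·505 + 13098·284 = 26747052, so x̄ = 26747052/66300 ≈ 403.42.
Offset from x = 204: 403.42 − 204 ≈ 199.42.

≈ 199.4 pt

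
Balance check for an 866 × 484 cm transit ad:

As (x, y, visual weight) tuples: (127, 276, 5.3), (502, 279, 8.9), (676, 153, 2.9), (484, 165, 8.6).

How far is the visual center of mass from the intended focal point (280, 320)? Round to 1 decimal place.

Total weight = 5.3 + 8.9 + 2.9 + 8.6 = 25.7.
x-moment: 5.3·127 + 8.9·502 + 2.9·676 + 8.6·484 = 11263.7; centroid 11263.7/25.7 ≈ 438.28.
y-moment: 5.3·276 + 8.9·279 + 2.9·153 + 8.6·165 = 5808.6; centroid 5808.6/25.7 ≈ 226.02.
Relative to (280, 320): Δ = (158.28, -93.98); |Δ| = √(158.28² + -93.98²) ≈ 184.08.

≈ 184.1 cm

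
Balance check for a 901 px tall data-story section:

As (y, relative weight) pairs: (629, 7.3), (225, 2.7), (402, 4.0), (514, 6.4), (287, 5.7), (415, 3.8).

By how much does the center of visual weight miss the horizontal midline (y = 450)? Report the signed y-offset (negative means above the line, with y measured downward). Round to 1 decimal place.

Σw = 7.3 + 2.7 + 4.0 + 6.4 + 5.7 + 3.8 = 29.9.
Σw·y = 13309.7; ȳ = 13309.7/29.9 ≈ 445.14.
Difference: 445.14 − 450 ≈ -4.86.

≈ -4.9 px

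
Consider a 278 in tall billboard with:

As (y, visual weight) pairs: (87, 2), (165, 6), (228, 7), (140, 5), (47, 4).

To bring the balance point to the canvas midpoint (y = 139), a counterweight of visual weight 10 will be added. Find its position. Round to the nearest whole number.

With the counterweight, Σw becomes 2 + 6 + 7 + 5 + 4 + 10 = 34.
y: need Σw·y = 34·139 = 4726. Existing = 2·87 + 6·165 + 7·228 + 5·140 + 4·47 = 3648. Remainder 1078 / 10 ≈ 107.80.

y ≈ 108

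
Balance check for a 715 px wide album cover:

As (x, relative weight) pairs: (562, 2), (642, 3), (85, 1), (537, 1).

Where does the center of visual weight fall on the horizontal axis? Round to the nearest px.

Total weight = 2 + 3 + 1 + 1 = 7.
x: (2·562 + 3·642 + 1·85 + 1·537) / 7 = 3672 / 7 ≈ 524.57

x ≈ 525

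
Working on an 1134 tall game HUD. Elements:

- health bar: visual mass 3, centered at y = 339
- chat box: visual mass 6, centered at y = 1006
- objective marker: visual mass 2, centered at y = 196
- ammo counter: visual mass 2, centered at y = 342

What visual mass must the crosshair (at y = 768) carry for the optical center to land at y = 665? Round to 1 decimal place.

Existing Σw = 13 (3 + 6 + 2 + 2); existing moment 3·339 + 6·1006 + 2·196 + 2·342 = 8129.
Balance at y = 665 requires (8129 + w·768) / (13 + w) = 665.
So w = (665·13 − 8129)/(768 − 665) = 516/103 ≈ 5.01.

w ≈ 5.0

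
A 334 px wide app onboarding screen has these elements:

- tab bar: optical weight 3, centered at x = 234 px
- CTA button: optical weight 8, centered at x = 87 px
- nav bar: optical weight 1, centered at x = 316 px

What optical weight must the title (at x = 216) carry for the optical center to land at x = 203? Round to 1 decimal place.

Existing Σw = 12 (3 + 8 + 1); existing moment 3·234 + 8·87 + 1·316 = 1714.
Balance at x = 203 requires (1714 + w·216) / (12 + w) = 203.
So w = (203·12 − 1714)/(216 − 203) = 722/13 ≈ 55.54.

w ≈ 55.5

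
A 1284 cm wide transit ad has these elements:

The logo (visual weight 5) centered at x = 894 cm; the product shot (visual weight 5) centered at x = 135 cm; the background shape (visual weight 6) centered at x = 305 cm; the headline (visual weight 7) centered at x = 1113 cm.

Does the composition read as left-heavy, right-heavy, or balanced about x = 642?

balanced

Weights sum to 5 + 5 + 6 + 7 = 23.
Σw·x = 5·894 + 5·135 + 6·305 + 7·1113 = 14766, so x̄ = 14766/23 ≈ 642.00.
The centroid 642.00 matches the midline at 642, so the layout is balanced.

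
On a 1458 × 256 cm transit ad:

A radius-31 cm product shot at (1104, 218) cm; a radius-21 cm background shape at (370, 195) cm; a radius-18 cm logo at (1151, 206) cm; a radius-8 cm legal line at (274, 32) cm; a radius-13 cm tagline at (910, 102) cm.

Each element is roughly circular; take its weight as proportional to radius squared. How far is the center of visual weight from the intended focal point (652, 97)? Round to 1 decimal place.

≈ 269.1 cm

r² weights: product shot 31² = 961, background shape 21² = 441, logo 18² = 324, legal line 8² = 64, tagline 13² = 169. Total = 1959.
Σw·x = 961·1104 + 441·370 + 324·1151 + 64·274 + 169·910 = 1768364, so x̄ = 1768364/1959 ≈ 902.69.
Σw·y = 961·218 + 441·195 + 324·206 + 64·32 + 169·102 = 381523, so ȳ = 381523/1959 ≈ 194.75.
From (652, 97): dx = 250.69, dy = 97.75, so the distance is √(dx²+dy²) ≈ 269.07.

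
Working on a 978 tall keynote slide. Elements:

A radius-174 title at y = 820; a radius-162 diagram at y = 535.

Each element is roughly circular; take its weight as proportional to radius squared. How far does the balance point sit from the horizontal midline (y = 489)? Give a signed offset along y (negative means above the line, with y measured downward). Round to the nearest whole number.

r² weights: title 174² = 30276, diagram 162² = 26244. Total = 56520.
y: (30276·820 + 26244·535) / 56520 = 38866860 / 56520 ≈ 687.67
Difference: 687.67 − 489 ≈ 198.67.

≈ 199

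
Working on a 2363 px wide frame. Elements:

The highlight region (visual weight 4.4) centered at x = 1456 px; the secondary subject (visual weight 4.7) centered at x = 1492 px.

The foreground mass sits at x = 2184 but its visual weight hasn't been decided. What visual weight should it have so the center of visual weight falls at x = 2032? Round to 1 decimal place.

Known weights sum to 4.4 + 4.7 = 9.1; their moment is 4.4·1456 + 4.7·1492 = 13418.8.
Set Σw·x/Σw = 2032: (13418.8 + 2184w) = 2032·(9.1 + w).
So w = (2032·9.1 − 13418.8)/(2184 − 2032) = 5072.4/152 ≈ 33.37.

w ≈ 33.4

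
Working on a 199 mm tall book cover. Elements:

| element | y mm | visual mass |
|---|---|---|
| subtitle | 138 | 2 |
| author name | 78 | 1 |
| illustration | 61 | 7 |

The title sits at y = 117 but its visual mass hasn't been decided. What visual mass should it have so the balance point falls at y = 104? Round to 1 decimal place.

Existing Σw = 10 (2 + 1 + 7); existing moment 2·138 + 1·78 + 7·61 = 781.
For the centroid to hit 104: (781 + w·117) / (10 + w) = 104.
Rearranging, w·(117 − 104) = 104·10 − 781 = 259, so w ≈ 259/13 = 19.92.

w ≈ 19.9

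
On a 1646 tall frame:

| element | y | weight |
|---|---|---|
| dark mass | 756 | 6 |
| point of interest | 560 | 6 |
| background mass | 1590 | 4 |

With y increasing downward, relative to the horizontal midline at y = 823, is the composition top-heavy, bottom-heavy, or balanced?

Total weight = 6 + 6 + 4 = 16.
Σw·y = 6·756 + 6·560 + 4·1590 = 14256, so ȳ = 14256/16 ≈ 891.00.
Since 891.0 is below (larger y than) 823, the composition reads bottom-heavy.

bottom-heavy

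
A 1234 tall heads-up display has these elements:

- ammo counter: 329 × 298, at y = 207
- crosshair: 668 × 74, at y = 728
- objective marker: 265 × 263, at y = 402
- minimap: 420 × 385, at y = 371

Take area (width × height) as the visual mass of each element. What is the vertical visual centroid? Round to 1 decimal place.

Areas: ammo counter 329·298 = 98042, crosshair 668·74 = 49432, objective marker 265·263 = 69695, minimap 420·385 = 161700. Total weight = 378869.
y-moment: 98042·207 + 49432·728 + 69695·402 + 161700·371 = 144289280; centroid 144289280/378869 ≈ 380.84.

y ≈ 380.8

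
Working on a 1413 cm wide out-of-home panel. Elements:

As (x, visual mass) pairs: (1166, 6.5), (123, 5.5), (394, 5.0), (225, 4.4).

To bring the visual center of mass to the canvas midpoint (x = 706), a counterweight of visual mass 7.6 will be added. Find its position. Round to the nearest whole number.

After adding the counterweight, total weight = 6.5 + 5.5 + 5.0 + 4.4 + 7.6 = 29.0.
x: target moment 29.0×706 = 20474.0; current 6.5·1166 + 5.5·123 + 5.0·394 + 4.4·225 = 11215.5; the counterweight supplies 9258.5, so x = 9258.5/7.6 ≈ 1218.22.

x ≈ 1218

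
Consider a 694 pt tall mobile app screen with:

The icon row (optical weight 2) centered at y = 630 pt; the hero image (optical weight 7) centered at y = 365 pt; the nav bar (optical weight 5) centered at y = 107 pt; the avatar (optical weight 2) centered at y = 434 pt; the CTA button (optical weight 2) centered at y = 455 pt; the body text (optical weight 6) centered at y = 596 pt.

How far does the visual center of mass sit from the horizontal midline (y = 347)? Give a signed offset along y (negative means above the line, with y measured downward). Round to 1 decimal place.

Σw = 2 + 7 + 5 + 2 + 2 + 6 = 24.
Σw·y = 2·630 + 7·365 + 5·107 + 2·434 + 2·455 + 6·596 = 9704, so ȳ = 9704/24 ≈ 404.33.
Difference: 404.33 − 347 ≈ 57.33.

≈ 57.3 pt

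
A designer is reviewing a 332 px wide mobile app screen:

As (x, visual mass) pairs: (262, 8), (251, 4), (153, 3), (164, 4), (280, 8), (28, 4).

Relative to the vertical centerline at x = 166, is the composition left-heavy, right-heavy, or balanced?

Weights sum to 8 + 4 + 3 + 4 + 8 + 4 = 31.
Σw·x = 6567; x̄ = 6567/31 ≈ 211.84.
211.8 lies right of the midline 166, so the layout is right-heavy.

right-heavy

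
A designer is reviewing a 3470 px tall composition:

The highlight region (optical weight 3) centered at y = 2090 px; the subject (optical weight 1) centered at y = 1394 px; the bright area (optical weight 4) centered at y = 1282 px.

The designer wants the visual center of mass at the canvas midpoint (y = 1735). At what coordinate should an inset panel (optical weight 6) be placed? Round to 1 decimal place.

After adding the inset panel, total weight = 3 + 1 + 4 + 6 = 14.
y: need Σw·y = 14·1735 = 24290. Existing = 3·2090 + 1·1394 + 4·1282 = 12792. Remainder 11498 / 6 ≈ 1916.33.

y ≈ 1916.3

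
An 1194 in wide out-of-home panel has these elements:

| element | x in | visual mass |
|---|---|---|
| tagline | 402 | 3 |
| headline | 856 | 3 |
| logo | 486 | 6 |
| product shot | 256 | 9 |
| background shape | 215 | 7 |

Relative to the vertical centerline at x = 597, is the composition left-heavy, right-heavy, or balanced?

left-heavy

Σw = 3 + 3 + 6 + 9 + 7 = 28.
x-moment: 3·402 + 3·856 + 6·486 + 9·256 + 7·215 = 10499; centroid 10499/28 ≈ 374.96.
375.0 vs midline 597 → left-heavy.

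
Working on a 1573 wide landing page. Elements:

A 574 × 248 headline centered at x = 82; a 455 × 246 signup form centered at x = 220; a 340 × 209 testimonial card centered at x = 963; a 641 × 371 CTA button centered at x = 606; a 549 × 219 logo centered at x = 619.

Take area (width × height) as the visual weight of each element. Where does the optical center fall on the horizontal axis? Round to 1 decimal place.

x ≈ 473.0

Areas → weights: headline 574·248 = 142352, signup form 455·246 = 111930, testimonial card 340·209 = 71060, CTA button 641·371 = 237811, logo 549·219 = 120231; Σw = 683384.
x: (142352·82 + 111930·220 + 71060·963 + 237811·606 + 120231·619) / 683384 = 323264699 / 683384 ≈ 473.04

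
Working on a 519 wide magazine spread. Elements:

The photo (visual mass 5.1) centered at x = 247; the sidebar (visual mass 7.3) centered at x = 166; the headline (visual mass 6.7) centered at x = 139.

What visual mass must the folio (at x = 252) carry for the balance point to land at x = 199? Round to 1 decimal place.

w ≈ 7.5

Existing Σw = 19.1 (5.1 + 7.3 + 6.7); existing moment 5.1·247 + 7.3·166 + 6.7·139 = 3402.8.
Balance at x = 199 requires (3402.8 + w·252) / (19.1 + w) = 199.
Solving: w = (199·19.1 − 3402.8) / (252 − 199) = 398.1 / 53 ≈ 7.51.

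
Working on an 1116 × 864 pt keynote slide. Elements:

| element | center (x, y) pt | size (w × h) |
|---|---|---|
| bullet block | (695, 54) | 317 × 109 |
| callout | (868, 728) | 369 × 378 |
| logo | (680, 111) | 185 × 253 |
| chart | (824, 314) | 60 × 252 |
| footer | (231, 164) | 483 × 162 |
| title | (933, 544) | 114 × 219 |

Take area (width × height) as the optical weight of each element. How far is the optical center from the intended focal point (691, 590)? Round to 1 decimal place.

≈ 178.2 pt

Areas → weights: bullet block 317·109 = 34553, callout 369·378 = 139482, logo 185·253 = 46805, chart 60·252 = 15120, footer 483·162 = 78246, title 114·219 = 24966; Σw = 339172.
x-moment: 34553·695 + 139482·868 + 46805·680 + 15120·824 + 78246·231 + 24966·933 = 230739095; centroid 230739095/339172 ≈ 680.30.
y-moment: 34553·54 + 139482·728 + 46805·111 + 15120·314 + 78246·164 + 24966·544 = 139765641; centroid 139765641/339172 ≈ 412.08.
Relative to (691, 590): Δ = (-10.70, -177.92); |Δ| = √(-10.70² + -177.92²) ≈ 178.24.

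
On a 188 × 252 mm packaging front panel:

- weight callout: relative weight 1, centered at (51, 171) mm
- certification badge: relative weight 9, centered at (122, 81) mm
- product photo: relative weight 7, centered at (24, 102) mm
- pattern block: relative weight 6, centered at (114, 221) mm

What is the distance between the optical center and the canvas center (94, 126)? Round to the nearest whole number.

Total weight = 1 + 9 + 7 + 6 = 23.
Σw·x = 1·51 + 9·122 + 7·24 + 6·114 = 2001, so x̄ = 2001/23 ≈ 87.00.
Σw·y = 1·171 + 9·81 + 7·102 + 6·221 = 2940, so ȳ = 2940/23 ≈ 127.83.
Relative to (94, 126): Δ = (-7.00, 1.83); |Δ| = √(-7.00² + 1.83²) ≈ 7.23.

≈ 7 mm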